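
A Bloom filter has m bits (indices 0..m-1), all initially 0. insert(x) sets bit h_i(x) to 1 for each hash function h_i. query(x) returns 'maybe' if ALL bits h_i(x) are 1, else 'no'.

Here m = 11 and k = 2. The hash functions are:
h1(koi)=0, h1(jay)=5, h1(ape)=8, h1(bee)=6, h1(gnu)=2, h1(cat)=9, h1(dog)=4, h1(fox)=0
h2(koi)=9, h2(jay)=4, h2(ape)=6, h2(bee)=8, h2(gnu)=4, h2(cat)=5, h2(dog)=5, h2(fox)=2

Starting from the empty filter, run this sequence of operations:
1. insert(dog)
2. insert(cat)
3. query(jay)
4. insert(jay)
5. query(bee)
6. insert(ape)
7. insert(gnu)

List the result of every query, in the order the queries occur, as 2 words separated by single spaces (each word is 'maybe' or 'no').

Answer: maybe no

Derivation:
Start: bits=00000000000
Op 1: insert dog -> sets bits 4 5 -> bits=00001100000
Op 2: insert cat -> sets bits 5 9 -> bits=00001100010
Op 3: query jay -> checks bit4=1, bit5=1 (all 1) -> maybe
Op 4: insert jay -> sets bits 4 5 -> bits=00001100010
Op 5: query bee -> checks bit6=0, bit8=0 (has a 0) -> no
Op 6: insert ape -> sets bits 6 8 -> bits=00001110110
Op 7: insert gnu -> sets bits 2 4 -> bits=00101110110
Query results in order: maybe no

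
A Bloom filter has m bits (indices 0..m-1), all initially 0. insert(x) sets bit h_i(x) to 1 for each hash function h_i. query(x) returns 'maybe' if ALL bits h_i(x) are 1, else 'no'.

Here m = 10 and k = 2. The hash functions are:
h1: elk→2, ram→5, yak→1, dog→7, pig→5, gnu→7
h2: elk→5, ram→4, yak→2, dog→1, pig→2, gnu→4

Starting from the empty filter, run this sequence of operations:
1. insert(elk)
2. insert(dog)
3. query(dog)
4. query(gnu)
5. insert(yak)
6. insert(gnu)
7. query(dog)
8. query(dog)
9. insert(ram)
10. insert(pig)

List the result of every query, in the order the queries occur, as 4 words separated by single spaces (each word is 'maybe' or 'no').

Start: bits=0000000000
Op 1: insert elk -> sets bits 2 5 -> bits=0010010000
Op 2: insert dog -> sets bits 1 7 -> bits=0110010100
Op 3: query dog -> checks bit1=1, bit7=1 (all 1) -> maybe
Op 4: query gnu -> checks bit4=0, bit7=1 (has a 0) -> no
Op 5: insert yak -> sets bits 1 2 -> bits=0110010100
Op 6: insert gnu -> sets bits 4 7 -> bits=0110110100
Op 7: query dog -> checks bit1=1, bit7=1 (all 1) -> maybe
Op 8: query dog -> checks bit1=1, bit7=1 (all 1) -> maybe
Op 9: insert ram -> sets bits 4 5 -> bits=0110110100
Op 10: insert pig -> sets bits 2 5 -> bits=0110110100
Query results in order: maybe no maybe maybe

Answer: maybe no maybe maybe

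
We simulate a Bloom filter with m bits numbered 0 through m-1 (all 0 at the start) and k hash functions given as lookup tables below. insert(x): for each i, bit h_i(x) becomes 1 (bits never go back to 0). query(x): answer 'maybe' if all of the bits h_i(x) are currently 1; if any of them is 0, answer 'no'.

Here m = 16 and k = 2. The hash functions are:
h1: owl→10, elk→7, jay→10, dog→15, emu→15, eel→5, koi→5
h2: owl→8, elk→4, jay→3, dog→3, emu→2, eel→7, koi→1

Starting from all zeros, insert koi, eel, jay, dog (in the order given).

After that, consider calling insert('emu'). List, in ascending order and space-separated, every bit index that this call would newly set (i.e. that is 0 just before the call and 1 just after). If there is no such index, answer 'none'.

Answer: 2

Derivation:
Start: bits=0000000000000000
After insert 'koi': sets bits 1 5 -> bits=0100010000000000
After insert 'eel': sets bits 5 7 -> bits=0100010100000000
After insert 'jay': sets bits 3 10 -> bits=0101010100100000
After insert 'dog': sets bits 3 15 -> bits=0101010100100001
insert 'emu' would touch bits 2 15; currently bit2=0, bit15=1
Bits that are 0 among those (would change 0->1): 2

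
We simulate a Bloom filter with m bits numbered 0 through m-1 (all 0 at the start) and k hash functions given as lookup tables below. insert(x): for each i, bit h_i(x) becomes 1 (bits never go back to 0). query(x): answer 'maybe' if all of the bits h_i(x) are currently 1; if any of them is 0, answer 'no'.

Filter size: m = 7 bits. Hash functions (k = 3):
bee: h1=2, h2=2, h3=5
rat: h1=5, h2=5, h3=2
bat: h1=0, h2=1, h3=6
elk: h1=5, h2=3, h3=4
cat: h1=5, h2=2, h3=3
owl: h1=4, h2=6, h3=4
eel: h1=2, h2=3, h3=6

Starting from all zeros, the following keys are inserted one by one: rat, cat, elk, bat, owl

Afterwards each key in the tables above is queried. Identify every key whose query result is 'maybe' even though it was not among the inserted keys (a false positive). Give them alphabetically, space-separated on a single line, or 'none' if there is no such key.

Answer: bee eel

Derivation:
Start: bits=0000000
After insert 'rat': sets bits 2 5 -> bits=0010010
After insert 'cat': sets bits 2 3 5 -> bits=0011010
After insert 'elk': sets bits 3 4 5 -> bits=0011110
After insert 'bat': sets bits 0 1 6 -> bits=1111111
After insert 'owl': sets bits 4 6 -> bits=1111111
Not inserted: bee eel — query each against bits=1111111:
query bee: checks bit2=1, bit5=1 (all 1) -> maybe => FALSE POSITIVE
query eel: checks bit2=1, bit3=1, bit6=1 (all 1) -> maybe => FALSE POSITIVE
False positives (alphabetical): bee eel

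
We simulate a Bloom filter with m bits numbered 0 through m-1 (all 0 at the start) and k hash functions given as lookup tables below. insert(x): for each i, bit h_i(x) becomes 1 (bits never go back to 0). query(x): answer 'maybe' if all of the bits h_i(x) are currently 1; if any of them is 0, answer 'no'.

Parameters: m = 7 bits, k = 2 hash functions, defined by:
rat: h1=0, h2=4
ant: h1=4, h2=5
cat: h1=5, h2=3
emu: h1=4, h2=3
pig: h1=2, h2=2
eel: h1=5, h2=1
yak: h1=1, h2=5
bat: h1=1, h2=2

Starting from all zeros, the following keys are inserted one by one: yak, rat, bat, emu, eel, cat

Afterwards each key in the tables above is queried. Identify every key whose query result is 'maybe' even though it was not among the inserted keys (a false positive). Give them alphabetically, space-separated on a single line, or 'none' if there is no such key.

Start: bits=0000000
After insert 'yak': sets bits 1 5 -> bits=0100010
After insert 'rat': sets bits 0 4 -> bits=1100110
After insert 'bat': sets bits 1 2 -> bits=1110110
After insert 'emu': sets bits 3 4 -> bits=1111110
After insert 'eel': sets bits 1 5 -> bits=1111110
After insert 'cat': sets bits 3 5 -> bits=1111110
Not inserted: ant pig — query each against bits=1111110:
query ant: checks bit4=1, bit5=1 (all 1) -> maybe => FALSE POSITIVE
query pig: checks bit2=1 (all 1) -> maybe => FALSE POSITIVE
False positives (alphabetical): ant pig

Answer: ant pig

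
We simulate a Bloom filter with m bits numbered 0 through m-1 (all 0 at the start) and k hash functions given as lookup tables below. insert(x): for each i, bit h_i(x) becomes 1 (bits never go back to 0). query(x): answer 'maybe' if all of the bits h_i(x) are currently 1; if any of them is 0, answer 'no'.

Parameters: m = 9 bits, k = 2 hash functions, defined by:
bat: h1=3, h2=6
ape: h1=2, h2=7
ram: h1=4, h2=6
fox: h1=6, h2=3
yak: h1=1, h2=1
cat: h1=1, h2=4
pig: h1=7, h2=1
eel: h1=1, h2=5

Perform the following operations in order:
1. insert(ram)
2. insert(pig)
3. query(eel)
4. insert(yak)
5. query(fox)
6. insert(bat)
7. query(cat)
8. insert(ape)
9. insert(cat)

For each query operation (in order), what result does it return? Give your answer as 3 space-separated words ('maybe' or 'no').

Start: bits=000000000
Op 1: insert ram -> sets bits 4 6 -> bits=000010100
Op 2: insert pig -> sets bits 1 7 -> bits=010010110
Op 3: query eel -> checks bit1=1, bit5=0 (has a 0) -> no
Op 4: insert yak -> sets bits 1 -> bits=010010110
Op 5: query fox -> checks bit3=0, bit6=1 (has a 0) -> no
Op 6: insert bat -> sets bits 3 6 -> bits=010110110
Op 7: query cat -> checks bit1=1, bit4=1 (all 1) -> maybe
Op 8: insert ape -> sets bits 2 7 -> bits=011110110
Op 9: insert cat -> sets bits 1 4 -> bits=011110110
Query results in order: no no maybe

Answer: no no maybe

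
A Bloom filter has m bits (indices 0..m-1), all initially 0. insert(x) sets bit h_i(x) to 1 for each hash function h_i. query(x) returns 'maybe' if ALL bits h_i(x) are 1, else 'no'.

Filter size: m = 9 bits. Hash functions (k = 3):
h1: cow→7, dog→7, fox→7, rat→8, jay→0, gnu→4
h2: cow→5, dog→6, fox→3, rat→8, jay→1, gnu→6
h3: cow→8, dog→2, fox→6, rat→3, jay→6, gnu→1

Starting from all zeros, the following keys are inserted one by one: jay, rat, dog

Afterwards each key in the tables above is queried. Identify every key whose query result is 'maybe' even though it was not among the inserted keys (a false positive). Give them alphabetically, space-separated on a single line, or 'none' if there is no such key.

Answer: fox

Derivation:
Start: bits=000000000
After insert 'jay': sets bits 0 1 6 -> bits=110000100
After insert 'rat': sets bits 3 8 -> bits=110100101
After insert 'dog': sets bits 2 6 7 -> bits=111100111
Not inserted: cow fox gnu — query each against bits=111100111:
query cow: checks bit5=0, bit7=1, bit8=1 (has a 0) -> no => not a false positive
query fox: checks bit3=1, bit6=1, bit7=1 (all 1) -> maybe => FALSE POSITIVE
query gnu: checks bit1=1, bit4=0, bit6=1 (has a 0) -> no => not a false positive
False positives (alphabetical): fox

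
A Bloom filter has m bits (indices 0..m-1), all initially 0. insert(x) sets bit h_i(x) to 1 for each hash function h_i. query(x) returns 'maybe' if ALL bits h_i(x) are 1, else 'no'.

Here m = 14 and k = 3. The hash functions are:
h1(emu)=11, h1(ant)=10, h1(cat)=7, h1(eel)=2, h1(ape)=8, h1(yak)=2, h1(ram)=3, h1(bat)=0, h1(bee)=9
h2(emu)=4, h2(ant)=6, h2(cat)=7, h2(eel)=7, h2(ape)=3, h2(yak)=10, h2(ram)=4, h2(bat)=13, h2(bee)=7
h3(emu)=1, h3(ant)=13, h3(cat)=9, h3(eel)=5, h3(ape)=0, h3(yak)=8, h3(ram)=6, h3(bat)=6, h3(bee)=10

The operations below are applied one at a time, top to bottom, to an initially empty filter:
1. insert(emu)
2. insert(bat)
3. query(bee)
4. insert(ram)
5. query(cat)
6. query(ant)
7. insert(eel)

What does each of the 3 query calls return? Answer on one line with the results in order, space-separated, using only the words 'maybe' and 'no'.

Start: bits=00000000000000
Op 1: insert emu -> sets bits 1 4 11 -> bits=01001000000100
Op 2: insert bat -> sets bits 0 6 13 -> bits=11001010000101
Op 3: query bee -> checks bit7=0, bit9=0, bit10=0 (has a 0) -> no
Op 4: insert ram -> sets bits 3 4 6 -> bits=11011010000101
Op 5: query cat -> checks bit7=0, bit9=0 (has a 0) -> no
Op 6: query ant -> checks bit6=1, bit10=0, bit13=1 (has a 0) -> no
Op 7: insert eel -> sets bits 2 5 7 -> bits=11111111000101
Query results in order: no no no

Answer: no no no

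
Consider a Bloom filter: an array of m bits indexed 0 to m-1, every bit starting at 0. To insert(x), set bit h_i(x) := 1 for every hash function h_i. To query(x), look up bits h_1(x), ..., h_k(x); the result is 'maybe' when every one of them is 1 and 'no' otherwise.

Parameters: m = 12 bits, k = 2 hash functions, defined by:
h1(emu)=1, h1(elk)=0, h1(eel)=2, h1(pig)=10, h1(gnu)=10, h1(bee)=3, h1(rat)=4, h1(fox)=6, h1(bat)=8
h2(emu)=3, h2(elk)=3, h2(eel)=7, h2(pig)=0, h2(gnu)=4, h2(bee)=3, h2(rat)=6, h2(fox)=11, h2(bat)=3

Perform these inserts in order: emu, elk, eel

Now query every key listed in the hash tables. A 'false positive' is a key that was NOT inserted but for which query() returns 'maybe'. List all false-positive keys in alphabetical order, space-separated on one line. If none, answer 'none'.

Answer: bee

Derivation:
Start: bits=000000000000
After insert 'emu': sets bits 1 3 -> bits=010100000000
After insert 'elk': sets bits 0 3 -> bits=110100000000
After insert 'eel': sets bits 2 7 -> bits=111100010000
Not inserted: bat bee fox gnu pig rat — query each against bits=111100010000:
query bat: checks bit3=1, bit8=0 (has a 0) -> no => not a false positive
query bee: checks bit3=1 (all 1) -> maybe => FALSE POSITIVE
query fox: checks bit6=0, bit11=0 (has a 0) -> no => not a false positive
query gnu: checks bit4=0, bit10=0 (has a 0) -> no => not a false positive
query pig: checks bit0=1, bit10=0 (has a 0) -> no => not a false positive
query rat: checks bit4=0, bit6=0 (has a 0) -> no => not a false positive
False positives (alphabetical): bee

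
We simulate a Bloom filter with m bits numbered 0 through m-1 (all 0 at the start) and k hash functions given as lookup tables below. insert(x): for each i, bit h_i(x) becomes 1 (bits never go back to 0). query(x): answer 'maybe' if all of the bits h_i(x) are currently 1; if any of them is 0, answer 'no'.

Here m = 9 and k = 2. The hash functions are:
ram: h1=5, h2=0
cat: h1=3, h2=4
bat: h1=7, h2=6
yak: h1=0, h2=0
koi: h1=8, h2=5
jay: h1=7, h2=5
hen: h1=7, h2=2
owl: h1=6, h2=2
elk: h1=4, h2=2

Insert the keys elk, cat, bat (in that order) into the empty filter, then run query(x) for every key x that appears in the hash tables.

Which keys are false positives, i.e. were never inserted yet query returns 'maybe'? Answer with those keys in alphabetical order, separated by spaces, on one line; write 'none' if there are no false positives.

Answer: hen owl

Derivation:
Start: bits=000000000
After insert 'elk': sets bits 2 4 -> bits=001010000
After insert 'cat': sets bits 3 4 -> bits=001110000
After insert 'bat': sets bits 6 7 -> bits=001110110
Not inserted: hen jay koi owl ram yak — query each against bits=001110110:
query hen: checks bit2=1, bit7=1 (all 1) -> maybe => FALSE POSITIVE
query jay: checks bit5=0, bit7=1 (has a 0) -> no => not a false positive
query koi: checks bit5=0, bit8=0 (has a 0) -> no => not a false positive
query owl: checks bit2=1, bit6=1 (all 1) -> maybe => FALSE POSITIVE
query ram: checks bit0=0, bit5=0 (has a 0) -> no => not a false positive
query yak: checks bit0=0 (has a 0) -> no => not a false positive
False positives (alphabetical): hen owl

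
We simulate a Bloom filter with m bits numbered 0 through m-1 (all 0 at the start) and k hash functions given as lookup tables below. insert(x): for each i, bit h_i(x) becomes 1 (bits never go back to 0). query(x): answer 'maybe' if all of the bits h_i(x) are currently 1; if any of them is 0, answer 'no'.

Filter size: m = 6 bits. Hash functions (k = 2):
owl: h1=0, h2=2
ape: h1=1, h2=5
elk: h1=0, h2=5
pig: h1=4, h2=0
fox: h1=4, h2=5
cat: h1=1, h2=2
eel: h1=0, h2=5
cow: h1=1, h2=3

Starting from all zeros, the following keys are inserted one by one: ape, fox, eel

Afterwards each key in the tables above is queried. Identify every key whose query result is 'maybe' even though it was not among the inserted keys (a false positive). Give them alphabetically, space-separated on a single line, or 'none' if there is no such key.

Start: bits=000000
After insert 'ape': sets bits 1 5 -> bits=010001
After insert 'fox': sets bits 4 5 -> bits=010011
After insert 'eel': sets bits 0 5 -> bits=110011
Not inserted: cat cow elk owl pig — query each against bits=110011:
query cat: checks bit1=1, bit2=0 (has a 0) -> no => not a false positive
query cow: checks bit1=1, bit3=0 (has a 0) -> no => not a false positive
query elk: checks bit0=1, bit5=1 (all 1) -> maybe => FALSE POSITIVE
query owl: checks bit0=1, bit2=0 (has a 0) -> no => not a false positive
query pig: checks bit0=1, bit4=1 (all 1) -> maybe => FALSE POSITIVE
False positives (alphabetical): elk pig

Answer: elk pig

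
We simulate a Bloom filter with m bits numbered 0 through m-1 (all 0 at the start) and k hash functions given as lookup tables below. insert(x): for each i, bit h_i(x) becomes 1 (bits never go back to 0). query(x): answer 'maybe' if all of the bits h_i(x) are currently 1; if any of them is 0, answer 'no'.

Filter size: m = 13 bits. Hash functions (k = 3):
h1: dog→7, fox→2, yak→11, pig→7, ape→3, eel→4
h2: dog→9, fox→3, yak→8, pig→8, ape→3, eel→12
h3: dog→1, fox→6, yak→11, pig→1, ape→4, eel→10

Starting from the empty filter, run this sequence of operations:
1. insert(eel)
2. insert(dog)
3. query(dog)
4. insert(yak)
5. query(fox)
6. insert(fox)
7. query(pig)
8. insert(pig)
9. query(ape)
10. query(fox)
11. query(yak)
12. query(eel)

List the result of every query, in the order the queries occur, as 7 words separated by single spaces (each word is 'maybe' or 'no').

Start: bits=0000000000000
Op 1: insert eel -> sets bits 4 10 12 -> bits=0000100000101
Op 2: insert dog -> sets bits 1 7 9 -> bits=0100100101101
Op 3: query dog -> checks bit1=1, bit7=1, bit9=1 (all 1) -> maybe
Op 4: insert yak -> sets bits 8 11 -> bits=0100100111111
Op 5: query fox -> checks bit2=0, bit3=0, bit6=0 (has a 0) -> no
Op 6: insert fox -> sets bits 2 3 6 -> bits=0111101111111
Op 7: query pig -> checks bit1=1, bit7=1, bit8=1 (all 1) -> maybe
Op 8: insert pig -> sets bits 1 7 8 -> bits=0111101111111
Op 9: query ape -> checks bit3=1, bit4=1 (all 1) -> maybe
Op 10: query fox -> checks bit2=1, bit3=1, bit6=1 (all 1) -> maybe
Op 11: query yak -> checks bit8=1, bit11=1 (all 1) -> maybe
Op 12: query eel -> checks bit4=1, bit10=1, bit12=1 (all 1) -> maybe
Query results in order: maybe no maybe maybe maybe maybe maybe

Answer: maybe no maybe maybe maybe maybe maybe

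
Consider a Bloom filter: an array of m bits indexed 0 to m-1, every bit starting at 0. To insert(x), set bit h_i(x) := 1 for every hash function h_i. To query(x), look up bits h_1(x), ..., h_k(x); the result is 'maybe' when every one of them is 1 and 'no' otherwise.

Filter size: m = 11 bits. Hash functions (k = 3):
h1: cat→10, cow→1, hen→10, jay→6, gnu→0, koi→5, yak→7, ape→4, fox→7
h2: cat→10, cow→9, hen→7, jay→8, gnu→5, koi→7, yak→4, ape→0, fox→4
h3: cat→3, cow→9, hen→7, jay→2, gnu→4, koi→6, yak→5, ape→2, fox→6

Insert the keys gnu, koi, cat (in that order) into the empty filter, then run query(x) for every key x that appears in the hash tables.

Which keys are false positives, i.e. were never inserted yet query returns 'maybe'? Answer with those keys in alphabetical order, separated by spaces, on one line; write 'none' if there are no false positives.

Answer: fox hen yak

Derivation:
Start: bits=00000000000
After insert 'gnu': sets bits 0 4 5 -> bits=10001100000
After insert 'koi': sets bits 5 6 7 -> bits=10001111000
After insert 'cat': sets bits 3 10 -> bits=10011111001
Not inserted: ape cow fox hen jay yak — query each against bits=10011111001:
query ape: checks bit0=1, bit2=0, bit4=1 (has a 0) -> no => not a false positive
query cow: checks bit1=0, bit9=0 (has a 0) -> no => not a false positive
query fox: checks bit4=1, bit6=1, bit7=1 (all 1) -> maybe => FALSE POSITIVE
query hen: checks bit7=1, bit10=1 (all 1) -> maybe => FALSE POSITIVE
query jay: checks bit2=0, bit6=1, bit8=0 (has a 0) -> no => not a false positive
query yak: checks bit4=1, bit5=1, bit7=1 (all 1) -> maybe => FALSE POSITIVE
False positives (alphabetical): fox hen yak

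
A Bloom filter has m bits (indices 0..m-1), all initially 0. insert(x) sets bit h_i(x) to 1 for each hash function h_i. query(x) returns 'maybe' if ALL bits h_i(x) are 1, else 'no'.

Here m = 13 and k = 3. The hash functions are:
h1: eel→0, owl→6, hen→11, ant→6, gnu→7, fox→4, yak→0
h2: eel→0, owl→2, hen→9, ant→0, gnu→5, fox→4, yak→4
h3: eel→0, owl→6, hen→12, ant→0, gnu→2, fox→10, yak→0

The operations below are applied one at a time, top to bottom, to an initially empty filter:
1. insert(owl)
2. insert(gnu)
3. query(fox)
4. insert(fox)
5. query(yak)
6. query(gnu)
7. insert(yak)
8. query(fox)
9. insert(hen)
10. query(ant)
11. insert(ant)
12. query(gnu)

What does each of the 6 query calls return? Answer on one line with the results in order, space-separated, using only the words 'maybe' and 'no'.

Answer: no no maybe maybe maybe maybe

Derivation:
Start: bits=0000000000000
Op 1: insert owl -> sets bits 2 6 -> bits=0010001000000
Op 2: insert gnu -> sets bits 2 5 7 -> bits=0010011100000
Op 3: query fox -> checks bit4=0, bit10=0 (has a 0) -> no
Op 4: insert fox -> sets bits 4 10 -> bits=0010111100100
Op 5: query yak -> checks bit0=0, bit4=1 (has a 0) -> no
Op 6: query gnu -> checks bit2=1, bit5=1, bit7=1 (all 1) -> maybe
Op 7: insert yak -> sets bits 0 4 -> bits=1010111100100
Op 8: query fox -> checks bit4=1, bit10=1 (all 1) -> maybe
Op 9: insert hen -> sets bits 9 11 12 -> bits=1010111101111
Op 10: query ant -> checks bit0=1, bit6=1 (all 1) -> maybe
Op 11: insert ant -> sets bits 0 6 -> bits=1010111101111
Op 12: query gnu -> checks bit2=1, bit5=1, bit7=1 (all 1) -> maybe
Query results in order: no no maybe maybe maybe maybe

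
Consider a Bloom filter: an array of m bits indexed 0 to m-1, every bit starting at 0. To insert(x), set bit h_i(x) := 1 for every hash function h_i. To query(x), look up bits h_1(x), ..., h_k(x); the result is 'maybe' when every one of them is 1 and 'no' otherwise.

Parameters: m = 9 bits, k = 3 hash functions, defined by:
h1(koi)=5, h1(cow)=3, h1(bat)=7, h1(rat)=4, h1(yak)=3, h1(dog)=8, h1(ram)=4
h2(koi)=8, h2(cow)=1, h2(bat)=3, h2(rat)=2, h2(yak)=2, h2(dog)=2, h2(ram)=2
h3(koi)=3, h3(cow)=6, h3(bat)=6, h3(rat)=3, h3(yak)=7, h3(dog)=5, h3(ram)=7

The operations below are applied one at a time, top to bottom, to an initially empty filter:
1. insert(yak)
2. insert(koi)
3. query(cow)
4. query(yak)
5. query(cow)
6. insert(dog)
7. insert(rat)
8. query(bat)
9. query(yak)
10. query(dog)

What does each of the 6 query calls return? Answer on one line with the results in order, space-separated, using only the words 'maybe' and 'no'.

Answer: no maybe no no maybe maybe

Derivation:
Start: bits=000000000
Op 1: insert yak -> sets bits 2 3 7 -> bits=001100010
Op 2: insert koi -> sets bits 3 5 8 -> bits=001101011
Op 3: query cow -> checks bit1=0, bit3=1, bit6=0 (has a 0) -> no
Op 4: query yak -> checks bit2=1, bit3=1, bit7=1 (all 1) -> maybe
Op 5: query cow -> checks bit1=0, bit3=1, bit6=0 (has a 0) -> no
Op 6: insert dog -> sets bits 2 5 8 -> bits=001101011
Op 7: insert rat -> sets bits 2 3 4 -> bits=001111011
Op 8: query bat -> checks bit3=1, bit6=0, bit7=1 (has a 0) -> no
Op 9: query yak -> checks bit2=1, bit3=1, bit7=1 (all 1) -> maybe
Op 10: query dog -> checks bit2=1, bit5=1, bit8=1 (all 1) -> maybe
Query results in order: no maybe no no maybe maybe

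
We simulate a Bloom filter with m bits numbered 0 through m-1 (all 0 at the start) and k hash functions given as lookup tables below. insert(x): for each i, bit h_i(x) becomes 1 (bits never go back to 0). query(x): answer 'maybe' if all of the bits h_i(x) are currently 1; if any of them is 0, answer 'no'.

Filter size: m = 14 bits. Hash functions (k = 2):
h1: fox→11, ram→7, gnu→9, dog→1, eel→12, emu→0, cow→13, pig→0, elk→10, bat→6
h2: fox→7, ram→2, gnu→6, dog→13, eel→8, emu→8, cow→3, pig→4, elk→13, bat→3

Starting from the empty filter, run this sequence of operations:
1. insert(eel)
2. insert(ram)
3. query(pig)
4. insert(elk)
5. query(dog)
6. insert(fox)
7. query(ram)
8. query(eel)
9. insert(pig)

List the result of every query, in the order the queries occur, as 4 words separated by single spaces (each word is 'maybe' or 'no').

Answer: no no maybe maybe

Derivation:
Start: bits=00000000000000
Op 1: insert eel -> sets bits 8 12 -> bits=00000000100010
Op 2: insert ram -> sets bits 2 7 -> bits=00100001100010
Op 3: query pig -> checks bit0=0, bit4=0 (has a 0) -> no
Op 4: insert elk -> sets bits 10 13 -> bits=00100001101011
Op 5: query dog -> checks bit1=0, bit13=1 (has a 0) -> no
Op 6: insert fox -> sets bits 7 11 -> bits=00100001101111
Op 7: query ram -> checks bit2=1, bit7=1 (all 1) -> maybe
Op 8: query eel -> checks bit8=1, bit12=1 (all 1) -> maybe
Op 9: insert pig -> sets bits 0 4 -> bits=10101001101111
Query results in order: no no maybe maybe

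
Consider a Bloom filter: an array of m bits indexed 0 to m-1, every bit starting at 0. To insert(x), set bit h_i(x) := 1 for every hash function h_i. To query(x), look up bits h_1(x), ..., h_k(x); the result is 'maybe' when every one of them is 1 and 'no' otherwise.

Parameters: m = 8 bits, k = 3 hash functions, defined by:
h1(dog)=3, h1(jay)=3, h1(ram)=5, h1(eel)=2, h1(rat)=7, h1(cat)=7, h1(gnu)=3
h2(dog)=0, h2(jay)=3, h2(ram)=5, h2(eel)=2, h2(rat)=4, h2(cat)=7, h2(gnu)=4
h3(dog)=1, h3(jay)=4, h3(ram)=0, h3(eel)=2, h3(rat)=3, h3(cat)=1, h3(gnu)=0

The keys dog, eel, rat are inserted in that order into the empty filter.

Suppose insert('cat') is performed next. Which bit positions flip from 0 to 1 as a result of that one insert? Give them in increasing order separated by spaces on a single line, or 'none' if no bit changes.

Answer: none

Derivation:
Start: bits=00000000
After insert 'dog': sets bits 0 1 3 -> bits=11010000
After insert 'eel': sets bits 2 -> bits=11110000
After insert 'rat': sets bits 3 4 7 -> bits=11111001
insert 'cat' would touch bits 1 7; currently bit1=1, bit7=1
Bits that are 0 among those (would change 0->1): none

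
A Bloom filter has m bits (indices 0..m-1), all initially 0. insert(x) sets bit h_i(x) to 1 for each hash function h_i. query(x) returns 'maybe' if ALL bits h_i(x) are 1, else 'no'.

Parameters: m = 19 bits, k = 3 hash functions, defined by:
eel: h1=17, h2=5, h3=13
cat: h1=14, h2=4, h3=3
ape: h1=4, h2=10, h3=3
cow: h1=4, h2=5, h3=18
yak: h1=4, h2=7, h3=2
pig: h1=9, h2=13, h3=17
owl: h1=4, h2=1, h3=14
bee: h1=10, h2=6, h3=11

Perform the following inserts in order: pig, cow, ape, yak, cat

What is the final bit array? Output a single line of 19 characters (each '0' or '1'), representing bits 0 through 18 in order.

Start: bits=0000000000000000000
After insert 'pig': sets bits 9 13 17 -> bits=0000000001000100010
After insert 'cow': sets bits 4 5 18 -> bits=0000110001000100011
After insert 'ape': sets bits 3 4 10 -> bits=0001110001100100011
After insert 'yak': sets bits 2 4 7 -> bits=0011110101100100011
After insert 'cat': sets bits 3 4 14 -> bits=0011110101100110011

Answer: 0011110101100110011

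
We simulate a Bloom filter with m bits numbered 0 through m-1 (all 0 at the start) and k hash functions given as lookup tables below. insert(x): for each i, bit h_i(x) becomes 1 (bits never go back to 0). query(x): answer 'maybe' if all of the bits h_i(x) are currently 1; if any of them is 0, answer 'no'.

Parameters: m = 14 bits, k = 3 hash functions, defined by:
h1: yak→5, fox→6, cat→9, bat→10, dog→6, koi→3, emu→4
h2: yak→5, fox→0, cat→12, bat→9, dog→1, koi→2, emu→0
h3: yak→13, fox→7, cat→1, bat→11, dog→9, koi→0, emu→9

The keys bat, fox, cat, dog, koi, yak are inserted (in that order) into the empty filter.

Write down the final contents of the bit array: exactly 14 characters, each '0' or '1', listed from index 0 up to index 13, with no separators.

Start: bits=00000000000000
After insert 'bat': sets bits 9 10 11 -> bits=00000000011100
After insert 'fox': sets bits 0 6 7 -> bits=10000011011100
After insert 'cat': sets bits 1 9 12 -> bits=11000011011110
After insert 'dog': sets bits 1 6 9 -> bits=11000011011110
After insert 'koi': sets bits 0 2 3 -> bits=11110011011110
After insert 'yak': sets bits 5 13 -> bits=11110111011111

Answer: 11110111011111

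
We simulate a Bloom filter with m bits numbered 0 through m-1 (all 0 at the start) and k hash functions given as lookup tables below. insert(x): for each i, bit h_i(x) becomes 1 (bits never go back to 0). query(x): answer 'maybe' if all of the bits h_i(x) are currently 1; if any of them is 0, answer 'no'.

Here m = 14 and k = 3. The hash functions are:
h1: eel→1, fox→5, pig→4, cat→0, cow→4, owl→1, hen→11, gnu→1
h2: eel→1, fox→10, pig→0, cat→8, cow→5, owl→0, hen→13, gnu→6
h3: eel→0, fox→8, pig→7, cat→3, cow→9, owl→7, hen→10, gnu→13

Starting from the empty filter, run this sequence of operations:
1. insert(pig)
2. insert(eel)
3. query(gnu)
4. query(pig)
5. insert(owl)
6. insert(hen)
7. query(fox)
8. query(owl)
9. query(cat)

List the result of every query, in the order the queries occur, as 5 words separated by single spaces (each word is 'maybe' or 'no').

Answer: no maybe no maybe no

Derivation:
Start: bits=00000000000000
Op 1: insert pig -> sets bits 0 4 7 -> bits=10001001000000
Op 2: insert eel -> sets bits 0 1 -> bits=11001001000000
Op 3: query gnu -> checks bit1=1, bit6=0, bit13=0 (has a 0) -> no
Op 4: query pig -> checks bit0=1, bit4=1, bit7=1 (all 1) -> maybe
Op 5: insert owl -> sets bits 0 1 7 -> bits=11001001000000
Op 6: insert hen -> sets bits 10 11 13 -> bits=11001001001101
Op 7: query fox -> checks bit5=0, bit8=0, bit10=1 (has a 0) -> no
Op 8: query owl -> checks bit0=1, bit1=1, bit7=1 (all 1) -> maybe
Op 9: query cat -> checks bit0=1, bit3=0, bit8=0 (has a 0) -> no
Query results in order: no maybe no maybe no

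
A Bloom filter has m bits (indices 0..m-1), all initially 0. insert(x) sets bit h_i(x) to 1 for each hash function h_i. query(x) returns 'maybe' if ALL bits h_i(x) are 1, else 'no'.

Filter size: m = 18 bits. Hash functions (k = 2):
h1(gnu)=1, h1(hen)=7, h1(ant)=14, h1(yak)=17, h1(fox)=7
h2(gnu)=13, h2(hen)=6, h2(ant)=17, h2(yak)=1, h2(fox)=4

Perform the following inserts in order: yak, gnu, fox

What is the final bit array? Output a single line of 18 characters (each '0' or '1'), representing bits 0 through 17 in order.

Start: bits=000000000000000000
After insert 'yak': sets bits 1 17 -> bits=010000000000000001
After insert 'gnu': sets bits 1 13 -> bits=010000000000010001
After insert 'fox': sets bits 4 7 -> bits=010010010000010001

Answer: 010010010000010001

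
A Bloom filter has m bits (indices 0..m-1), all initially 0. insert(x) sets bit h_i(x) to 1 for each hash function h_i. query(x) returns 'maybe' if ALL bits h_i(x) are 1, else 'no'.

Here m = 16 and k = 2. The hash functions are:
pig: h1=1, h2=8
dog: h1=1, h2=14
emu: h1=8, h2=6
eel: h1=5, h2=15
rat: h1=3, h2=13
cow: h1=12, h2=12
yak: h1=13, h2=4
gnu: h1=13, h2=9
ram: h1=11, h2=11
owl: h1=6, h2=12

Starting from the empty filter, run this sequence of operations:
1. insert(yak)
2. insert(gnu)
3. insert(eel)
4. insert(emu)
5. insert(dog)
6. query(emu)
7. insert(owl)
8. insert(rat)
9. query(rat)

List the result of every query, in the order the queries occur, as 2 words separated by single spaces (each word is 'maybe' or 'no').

Start: bits=0000000000000000
Op 1: insert yak -> sets bits 4 13 -> bits=0000100000000100
Op 2: insert gnu -> sets bits 9 13 -> bits=0000100001000100
Op 3: insert eel -> sets bits 5 15 -> bits=0000110001000101
Op 4: insert emu -> sets bits 6 8 -> bits=0000111011000101
Op 5: insert dog -> sets bits 1 14 -> bits=0100111011000111
Op 6: query emu -> checks bit6=1, bit8=1 (all 1) -> maybe
Op 7: insert owl -> sets bits 6 12 -> bits=0100111011001111
Op 8: insert rat -> sets bits 3 13 -> bits=0101111011001111
Op 9: query rat -> checks bit3=1, bit13=1 (all 1) -> maybe
Query results in order: maybe maybe

Answer: maybe maybe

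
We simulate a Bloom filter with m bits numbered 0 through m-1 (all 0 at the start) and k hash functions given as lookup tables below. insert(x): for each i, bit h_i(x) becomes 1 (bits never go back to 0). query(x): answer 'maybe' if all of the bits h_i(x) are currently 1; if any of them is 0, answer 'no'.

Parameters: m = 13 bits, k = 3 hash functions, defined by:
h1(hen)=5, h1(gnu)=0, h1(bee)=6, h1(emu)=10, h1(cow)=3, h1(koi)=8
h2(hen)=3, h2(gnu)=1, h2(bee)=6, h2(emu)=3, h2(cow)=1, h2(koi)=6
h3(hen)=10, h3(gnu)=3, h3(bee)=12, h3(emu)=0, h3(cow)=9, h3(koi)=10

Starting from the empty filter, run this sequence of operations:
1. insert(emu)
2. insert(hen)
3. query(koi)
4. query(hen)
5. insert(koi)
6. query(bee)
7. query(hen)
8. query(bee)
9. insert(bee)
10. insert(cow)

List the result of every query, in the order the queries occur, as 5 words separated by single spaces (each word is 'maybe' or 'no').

Start: bits=0000000000000
Op 1: insert emu -> sets bits 0 3 10 -> bits=1001000000100
Op 2: insert hen -> sets bits 3 5 10 -> bits=1001010000100
Op 3: query koi -> checks bit6=0, bit8=0, bit10=1 (has a 0) -> no
Op 4: query hen -> checks bit3=1, bit5=1, bit10=1 (all 1) -> maybe
Op 5: insert koi -> sets bits 6 8 10 -> bits=1001011010100
Op 6: query bee -> checks bit6=1, bit12=0 (has a 0) -> no
Op 7: query hen -> checks bit3=1, bit5=1, bit10=1 (all 1) -> maybe
Op 8: query bee -> checks bit6=1, bit12=0 (has a 0) -> no
Op 9: insert bee -> sets bits 6 12 -> bits=1001011010101
Op 10: insert cow -> sets bits 1 3 9 -> bits=1101011011101
Query results in order: no maybe no maybe no

Answer: no maybe no maybe no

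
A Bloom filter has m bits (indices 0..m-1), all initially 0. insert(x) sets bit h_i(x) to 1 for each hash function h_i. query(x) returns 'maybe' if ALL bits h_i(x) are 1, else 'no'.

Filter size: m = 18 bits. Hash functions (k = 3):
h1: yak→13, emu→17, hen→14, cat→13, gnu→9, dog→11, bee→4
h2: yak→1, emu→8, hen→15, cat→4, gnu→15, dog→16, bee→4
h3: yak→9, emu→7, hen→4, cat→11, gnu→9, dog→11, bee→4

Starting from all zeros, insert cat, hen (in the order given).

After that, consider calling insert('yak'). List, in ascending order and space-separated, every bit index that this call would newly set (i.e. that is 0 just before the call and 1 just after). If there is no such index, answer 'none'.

Answer: 1 9

Derivation:
Start: bits=000000000000000000
After insert 'cat': sets bits 4 11 13 -> bits=000010000001010000
After insert 'hen': sets bits 4 14 15 -> bits=000010000001011100
insert 'yak' would touch bits 1 9 13; currently bit1=0, bit9=0, bit13=1
Bits that are 0 among those (would change 0->1): 1 9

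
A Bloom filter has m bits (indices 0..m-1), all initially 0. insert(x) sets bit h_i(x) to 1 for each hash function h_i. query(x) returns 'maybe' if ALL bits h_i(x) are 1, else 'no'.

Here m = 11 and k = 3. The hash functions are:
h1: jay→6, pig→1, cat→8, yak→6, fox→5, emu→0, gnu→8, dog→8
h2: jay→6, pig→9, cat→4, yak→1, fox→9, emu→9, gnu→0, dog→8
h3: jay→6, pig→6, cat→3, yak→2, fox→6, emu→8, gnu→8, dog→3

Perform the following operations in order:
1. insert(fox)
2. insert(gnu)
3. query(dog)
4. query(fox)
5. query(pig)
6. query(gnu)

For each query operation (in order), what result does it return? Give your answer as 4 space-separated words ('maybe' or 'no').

Start: bits=00000000000
Op 1: insert fox -> sets bits 5 6 9 -> bits=00000110010
Op 2: insert gnu -> sets bits 0 8 -> bits=10000110110
Op 3: query dog -> checks bit3=0, bit8=1 (has a 0) -> no
Op 4: query fox -> checks bit5=1, bit6=1, bit9=1 (all 1) -> maybe
Op 5: query pig -> checks bit1=0, bit6=1, bit9=1 (has a 0) -> no
Op 6: query gnu -> checks bit0=1, bit8=1 (all 1) -> maybe
Query results in order: no maybe no maybe

Answer: no maybe no maybe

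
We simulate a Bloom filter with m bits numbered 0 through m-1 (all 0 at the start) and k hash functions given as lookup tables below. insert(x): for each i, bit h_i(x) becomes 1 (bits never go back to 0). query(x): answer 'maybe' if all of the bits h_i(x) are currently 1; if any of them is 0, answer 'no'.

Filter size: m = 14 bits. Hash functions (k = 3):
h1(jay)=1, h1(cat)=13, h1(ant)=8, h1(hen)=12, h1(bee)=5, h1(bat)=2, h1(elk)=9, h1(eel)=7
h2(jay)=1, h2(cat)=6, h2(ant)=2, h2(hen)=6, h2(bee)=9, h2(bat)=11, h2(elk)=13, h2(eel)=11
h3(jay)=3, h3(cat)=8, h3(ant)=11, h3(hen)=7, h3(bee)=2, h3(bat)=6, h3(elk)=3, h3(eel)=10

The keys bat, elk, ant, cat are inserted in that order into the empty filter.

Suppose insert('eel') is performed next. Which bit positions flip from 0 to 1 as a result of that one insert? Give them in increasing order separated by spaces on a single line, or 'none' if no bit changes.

Answer: 7 10

Derivation:
Start: bits=00000000000000
After insert 'bat': sets bits 2 6 11 -> bits=00100010000100
After insert 'elk': sets bits 3 9 13 -> bits=00110010010101
After insert 'ant': sets bits 2 8 11 -> bits=00110010110101
After insert 'cat': sets bits 6 8 13 -> bits=00110010110101
insert 'eel' would touch bits 7 10 11; currently bit7=0, bit10=0, bit11=1
Bits that are 0 among those (would change 0->1): 7 10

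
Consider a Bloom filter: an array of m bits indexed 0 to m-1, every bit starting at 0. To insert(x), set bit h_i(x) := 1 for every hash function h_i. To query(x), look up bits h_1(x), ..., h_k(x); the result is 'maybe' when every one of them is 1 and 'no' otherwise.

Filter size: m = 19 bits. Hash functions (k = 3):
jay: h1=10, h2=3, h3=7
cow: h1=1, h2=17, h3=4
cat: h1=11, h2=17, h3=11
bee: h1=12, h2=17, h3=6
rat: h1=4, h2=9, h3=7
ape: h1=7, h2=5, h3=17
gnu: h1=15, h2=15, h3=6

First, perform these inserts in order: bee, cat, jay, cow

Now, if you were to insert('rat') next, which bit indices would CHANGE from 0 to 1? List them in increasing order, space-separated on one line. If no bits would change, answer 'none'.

Answer: 9

Derivation:
Start: bits=0000000000000000000
After insert 'bee': sets bits 6 12 17 -> bits=0000001000001000010
After insert 'cat': sets bits 11 17 -> bits=0000001000011000010
After insert 'jay': sets bits 3 7 10 -> bits=0001001100111000010
After insert 'cow': sets bits 1 4 17 -> bits=0101101100111000010
insert 'rat' would touch bits 4 7 9; currently bit4=1, bit7=1, bit9=0
Bits that are 0 among those (would change 0->1): 9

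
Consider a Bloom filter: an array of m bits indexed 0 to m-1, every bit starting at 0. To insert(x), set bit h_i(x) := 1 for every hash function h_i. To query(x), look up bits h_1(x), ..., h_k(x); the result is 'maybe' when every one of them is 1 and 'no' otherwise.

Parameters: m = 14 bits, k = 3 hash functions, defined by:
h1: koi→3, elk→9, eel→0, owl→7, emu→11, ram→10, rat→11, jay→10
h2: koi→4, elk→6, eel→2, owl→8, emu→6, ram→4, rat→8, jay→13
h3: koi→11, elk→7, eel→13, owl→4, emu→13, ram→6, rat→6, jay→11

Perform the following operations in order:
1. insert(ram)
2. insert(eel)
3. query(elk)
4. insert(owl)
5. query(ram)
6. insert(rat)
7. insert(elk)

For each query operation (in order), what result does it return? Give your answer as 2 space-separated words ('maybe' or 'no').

Answer: no maybe

Derivation:
Start: bits=00000000000000
Op 1: insert ram -> sets bits 4 6 10 -> bits=00001010001000
Op 2: insert eel -> sets bits 0 2 13 -> bits=10101010001001
Op 3: query elk -> checks bit6=1, bit7=0, bit9=0 (has a 0) -> no
Op 4: insert owl -> sets bits 4 7 8 -> bits=10101011101001
Op 5: query ram -> checks bit4=1, bit6=1, bit10=1 (all 1) -> maybe
Op 6: insert rat -> sets bits 6 8 11 -> bits=10101011101101
Op 7: insert elk -> sets bits 6 7 9 -> bits=10101011111101
Query results in order: no maybe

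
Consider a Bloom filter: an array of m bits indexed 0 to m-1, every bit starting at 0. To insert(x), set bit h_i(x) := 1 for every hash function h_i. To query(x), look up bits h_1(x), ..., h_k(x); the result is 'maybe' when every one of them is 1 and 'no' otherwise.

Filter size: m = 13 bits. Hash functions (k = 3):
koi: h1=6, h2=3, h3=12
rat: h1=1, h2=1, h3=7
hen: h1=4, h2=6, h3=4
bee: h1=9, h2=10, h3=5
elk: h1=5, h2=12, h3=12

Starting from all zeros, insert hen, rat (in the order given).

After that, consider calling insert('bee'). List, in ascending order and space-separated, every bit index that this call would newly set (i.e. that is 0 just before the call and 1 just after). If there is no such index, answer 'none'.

Answer: 5 9 10

Derivation:
Start: bits=0000000000000
After insert 'hen': sets bits 4 6 -> bits=0000101000000
After insert 'rat': sets bits 1 7 -> bits=0100101100000
insert 'bee' would touch bits 5 9 10; currently bit5=0, bit9=0, bit10=0
Bits that are 0 among those (would change 0->1): 5 9 10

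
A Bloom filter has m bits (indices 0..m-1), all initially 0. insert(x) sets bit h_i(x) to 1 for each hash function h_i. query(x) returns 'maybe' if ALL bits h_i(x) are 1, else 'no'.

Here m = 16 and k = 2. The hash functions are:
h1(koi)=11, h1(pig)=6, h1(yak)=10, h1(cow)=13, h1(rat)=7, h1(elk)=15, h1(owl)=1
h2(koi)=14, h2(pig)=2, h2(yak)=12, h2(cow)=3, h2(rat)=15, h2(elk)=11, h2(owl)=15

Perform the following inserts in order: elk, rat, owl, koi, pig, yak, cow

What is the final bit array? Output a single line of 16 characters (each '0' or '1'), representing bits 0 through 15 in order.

Answer: 0111001100111111

Derivation:
Start: bits=0000000000000000
After insert 'elk': sets bits 11 15 -> bits=0000000000010001
After insert 'rat': sets bits 7 15 -> bits=0000000100010001
After insert 'owl': sets bits 1 15 -> bits=0100000100010001
After insert 'koi': sets bits 11 14 -> bits=0100000100010011
After insert 'pig': sets bits 2 6 -> bits=0110001100010011
After insert 'yak': sets bits 10 12 -> bits=0110001100111011
After insert 'cow': sets bits 3 13 -> bits=0111001100111111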